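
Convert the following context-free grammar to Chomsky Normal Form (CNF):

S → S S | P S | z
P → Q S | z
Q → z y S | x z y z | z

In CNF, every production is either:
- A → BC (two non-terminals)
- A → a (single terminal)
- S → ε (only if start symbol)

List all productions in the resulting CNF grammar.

S → z; P → z; TZ → z; TY → y; TX → x; Q → z; S → S S; S → P S; P → Q S; Q → TZ X0; X0 → TY S; Q → TX X1; X1 → TZ X2; X2 → TY TZ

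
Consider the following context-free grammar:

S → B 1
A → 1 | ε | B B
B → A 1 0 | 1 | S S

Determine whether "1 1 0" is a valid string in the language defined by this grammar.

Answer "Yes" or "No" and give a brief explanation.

No - no valid derivation exists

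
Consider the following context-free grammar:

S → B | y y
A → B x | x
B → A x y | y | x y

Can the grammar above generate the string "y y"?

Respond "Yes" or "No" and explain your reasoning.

Yes - a valid derivation exists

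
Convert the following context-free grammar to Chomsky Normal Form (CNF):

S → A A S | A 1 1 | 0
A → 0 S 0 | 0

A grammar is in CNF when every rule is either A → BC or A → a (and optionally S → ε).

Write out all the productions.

T1 → 1; S → 0; T0 → 0; A → 0; S → A X0; X0 → A S; S → A X1; X1 → T1 T1; A → T0 X2; X2 → S T0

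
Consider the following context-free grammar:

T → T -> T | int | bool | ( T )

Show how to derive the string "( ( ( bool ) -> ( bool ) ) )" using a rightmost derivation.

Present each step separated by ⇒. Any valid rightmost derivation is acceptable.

T ⇒ ( T ) ⇒ ( ( T ) ) ⇒ ( ( T -> T ) ) ⇒ ( ( T -> ( T ) ) ) ⇒ ( ( T -> ( bool ) ) ) ⇒ ( ( ( T ) -> ( bool ) ) ) ⇒ ( ( ( bool ) -> ( bool ) ) )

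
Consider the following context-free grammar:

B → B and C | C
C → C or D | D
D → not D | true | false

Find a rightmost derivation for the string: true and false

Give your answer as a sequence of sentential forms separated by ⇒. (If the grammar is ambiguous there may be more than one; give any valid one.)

B ⇒ B and C ⇒ B and D ⇒ B and false ⇒ C and false ⇒ D and false ⇒ true and false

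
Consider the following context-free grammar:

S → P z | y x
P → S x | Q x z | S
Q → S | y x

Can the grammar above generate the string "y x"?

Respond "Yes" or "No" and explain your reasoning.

Yes - a valid derivation exists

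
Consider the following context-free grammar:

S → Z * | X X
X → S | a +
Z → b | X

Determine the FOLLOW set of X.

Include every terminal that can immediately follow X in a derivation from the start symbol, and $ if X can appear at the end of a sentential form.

We compute FOLLOW(X) using the standard algorithm.
FOLLOW(S) starts with {$}.
FIRST(S) = {a, b}
FIRST(X) = {a, b}
FIRST(Z) = {a, b}
FOLLOW(S) = {$, *, a, b}
FOLLOW(X) = {$, *, a, b}
FOLLOW(Z) = {*}
Therefore, FOLLOW(X) = {$, *, a, b}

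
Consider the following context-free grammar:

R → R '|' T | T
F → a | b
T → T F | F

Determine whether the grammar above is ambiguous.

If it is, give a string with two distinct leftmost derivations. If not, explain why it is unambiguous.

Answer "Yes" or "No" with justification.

No - the grammar is unambiguous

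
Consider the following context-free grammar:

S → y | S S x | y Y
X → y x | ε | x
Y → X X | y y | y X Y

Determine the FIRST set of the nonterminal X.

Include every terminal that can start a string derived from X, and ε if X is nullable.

We compute FIRST(X) using the standard algorithm.
FIRST(S) = {y}
FIRST(X) = {x, y, ε}
FIRST(Y) = {x, y, ε}
Therefore, FIRST(X) = {x, y, ε}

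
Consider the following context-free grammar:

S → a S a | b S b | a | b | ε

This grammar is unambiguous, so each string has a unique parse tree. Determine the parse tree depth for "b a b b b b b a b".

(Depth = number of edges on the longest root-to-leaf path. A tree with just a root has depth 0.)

5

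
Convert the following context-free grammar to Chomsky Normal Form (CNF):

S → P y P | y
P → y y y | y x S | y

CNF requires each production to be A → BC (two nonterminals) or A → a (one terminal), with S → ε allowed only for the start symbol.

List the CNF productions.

TY → y; S → y; TX → x; P → y; S → P X0; X0 → TY P; P → TY X1; X1 → TY TY; P → TY X2; X2 → TX S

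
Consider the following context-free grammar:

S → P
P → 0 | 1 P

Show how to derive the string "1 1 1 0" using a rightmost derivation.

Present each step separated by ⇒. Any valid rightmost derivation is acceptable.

S ⇒ P ⇒ 1 P ⇒ 1 1 P ⇒ 1 1 1 P ⇒ 1 1 1 0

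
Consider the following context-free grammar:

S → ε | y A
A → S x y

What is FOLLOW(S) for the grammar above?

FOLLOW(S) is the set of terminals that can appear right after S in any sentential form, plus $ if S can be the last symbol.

We compute FOLLOW(S) using the standard algorithm.
FOLLOW(S) starts with {$}.
FIRST(A) = {x, y}
FIRST(S) = {y, ε}
FOLLOW(A) = {$, x}
FOLLOW(S) = {$, x}
Therefore, FOLLOW(S) = {$, x}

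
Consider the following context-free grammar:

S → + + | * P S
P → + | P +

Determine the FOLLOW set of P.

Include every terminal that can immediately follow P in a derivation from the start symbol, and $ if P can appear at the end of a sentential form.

We compute FOLLOW(P) using the standard algorithm.
FOLLOW(S) starts with {$}.
FIRST(P) = {+}
FIRST(S) = {*, +}
FOLLOW(P) = {*, +}
FOLLOW(S) = {$}
Therefore, FOLLOW(P) = {*, +}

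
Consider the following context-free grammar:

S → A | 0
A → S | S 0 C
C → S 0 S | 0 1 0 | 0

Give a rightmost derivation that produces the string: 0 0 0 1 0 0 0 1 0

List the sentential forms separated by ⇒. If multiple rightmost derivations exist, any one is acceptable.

S ⇒ A ⇒ S 0 C ⇒ S 0 0 1 0 ⇒ A 0 0 1 0 ⇒ S 0 C 0 0 1 0 ⇒ S 0 0 1 0 0 0 1 0 ⇒ 0 0 0 1 0 0 0 1 0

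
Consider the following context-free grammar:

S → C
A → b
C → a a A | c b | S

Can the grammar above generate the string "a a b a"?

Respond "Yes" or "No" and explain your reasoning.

No - no valid derivation exists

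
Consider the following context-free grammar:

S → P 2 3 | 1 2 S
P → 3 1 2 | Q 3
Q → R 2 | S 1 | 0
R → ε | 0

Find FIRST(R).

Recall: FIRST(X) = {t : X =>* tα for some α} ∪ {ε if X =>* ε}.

We compute FIRST(R) using the standard algorithm.
FIRST(P) = {0, 1, 2, 3}
FIRST(Q) = {0, 1, 2, 3}
FIRST(R) = {0, ε}
FIRST(S) = {0, 1, 2, 3}
Therefore, FIRST(R) = {0, ε}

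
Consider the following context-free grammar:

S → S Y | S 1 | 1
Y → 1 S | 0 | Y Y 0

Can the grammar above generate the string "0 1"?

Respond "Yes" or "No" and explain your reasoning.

No - no valid derivation exists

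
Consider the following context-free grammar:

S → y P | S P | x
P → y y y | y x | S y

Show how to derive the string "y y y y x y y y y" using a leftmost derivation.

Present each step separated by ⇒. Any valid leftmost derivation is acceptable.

S ⇒ S P ⇒ y P P ⇒ y y y y P ⇒ y y y y S y ⇒ y y y y S P y ⇒ y y y y x P y ⇒ y y y y x y y y y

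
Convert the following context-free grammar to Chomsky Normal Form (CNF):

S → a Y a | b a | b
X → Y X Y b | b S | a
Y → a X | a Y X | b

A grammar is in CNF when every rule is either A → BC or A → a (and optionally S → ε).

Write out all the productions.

TA → a; TB → b; S → b; X → a; Y → b; S → TA X0; X0 → Y TA; S → TB TA; X → Y X1; X1 → X X2; X2 → Y TB; X → TB S; Y → TA X; Y → TA X3; X3 → Y X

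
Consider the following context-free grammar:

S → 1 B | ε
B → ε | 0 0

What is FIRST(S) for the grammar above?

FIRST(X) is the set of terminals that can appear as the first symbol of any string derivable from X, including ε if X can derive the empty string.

We compute FIRST(S) using the standard algorithm.
FIRST(B) = {0, ε}
FIRST(S) = {1, ε}
Therefore, FIRST(S) = {1, ε}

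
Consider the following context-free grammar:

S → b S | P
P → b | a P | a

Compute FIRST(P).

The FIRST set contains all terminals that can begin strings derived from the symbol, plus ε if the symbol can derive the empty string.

We compute FIRST(P) using the standard algorithm.
FIRST(P) = {a, b}
FIRST(S) = {a, b}
Therefore, FIRST(P) = {a, b}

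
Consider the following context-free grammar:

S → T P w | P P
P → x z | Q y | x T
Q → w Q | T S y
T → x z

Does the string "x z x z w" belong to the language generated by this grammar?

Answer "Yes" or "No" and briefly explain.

Yes - a valid derivation exists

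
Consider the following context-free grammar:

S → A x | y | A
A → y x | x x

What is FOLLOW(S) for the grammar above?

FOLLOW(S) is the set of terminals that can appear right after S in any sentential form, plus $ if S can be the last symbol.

We compute FOLLOW(S) using the standard algorithm.
FOLLOW(S) starts with {$}.
FIRST(A) = {x, y}
FIRST(S) = {x, y}
FOLLOW(A) = {$, x}
FOLLOW(S) = {$}
Therefore, FOLLOW(S) = {$}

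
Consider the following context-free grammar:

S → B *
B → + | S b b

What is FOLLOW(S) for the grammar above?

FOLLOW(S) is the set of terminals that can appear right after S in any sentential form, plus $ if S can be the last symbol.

We compute FOLLOW(S) using the standard algorithm.
FOLLOW(S) starts with {$}.
FIRST(B) = {+}
FIRST(S) = {+}
FOLLOW(B) = {*}
FOLLOW(S) = {$, b}
Therefore, FOLLOW(S) = {$, b}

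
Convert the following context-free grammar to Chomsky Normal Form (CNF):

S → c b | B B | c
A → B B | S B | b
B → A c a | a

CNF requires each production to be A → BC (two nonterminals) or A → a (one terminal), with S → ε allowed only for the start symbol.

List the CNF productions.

TC → c; TB → b; S → c; A → b; TA → a; B → a; S → TC TB; S → B B; A → B B; A → S B; B → A X0; X0 → TC TA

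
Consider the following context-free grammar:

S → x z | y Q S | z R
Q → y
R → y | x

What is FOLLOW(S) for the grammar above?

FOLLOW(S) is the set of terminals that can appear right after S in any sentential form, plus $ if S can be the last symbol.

We compute FOLLOW(S) using the standard algorithm.
FOLLOW(S) starts with {$}.
FIRST(Q) = {y}
FIRST(R) = {x, y}
FIRST(S) = {x, y, z}
FOLLOW(Q) = {x, y, z}
FOLLOW(R) = {$}
FOLLOW(S) = {$}
Therefore, FOLLOW(S) = {$}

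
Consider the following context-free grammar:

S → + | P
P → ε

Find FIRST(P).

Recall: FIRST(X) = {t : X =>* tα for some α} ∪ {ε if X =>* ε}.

We compute FIRST(P) using the standard algorithm.
FIRST(P) = {ε}
FIRST(S) = {+, ε}
Therefore, FIRST(P) = {ε}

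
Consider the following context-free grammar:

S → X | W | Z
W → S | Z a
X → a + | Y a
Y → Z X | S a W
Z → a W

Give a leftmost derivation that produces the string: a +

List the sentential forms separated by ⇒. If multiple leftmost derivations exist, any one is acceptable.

S ⇒ W ⇒ S ⇒ W ⇒ S ⇒ X ⇒ a +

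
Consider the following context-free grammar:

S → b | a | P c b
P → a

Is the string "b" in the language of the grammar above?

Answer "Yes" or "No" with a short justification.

Yes - a valid derivation exists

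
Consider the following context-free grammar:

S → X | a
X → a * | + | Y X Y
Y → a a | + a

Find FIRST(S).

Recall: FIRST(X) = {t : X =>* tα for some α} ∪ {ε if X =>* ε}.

We compute FIRST(S) using the standard algorithm.
FIRST(S) = {+, a}
FIRST(X) = {+, a}
FIRST(Y) = {+, a}
Therefore, FIRST(S) = {+, a}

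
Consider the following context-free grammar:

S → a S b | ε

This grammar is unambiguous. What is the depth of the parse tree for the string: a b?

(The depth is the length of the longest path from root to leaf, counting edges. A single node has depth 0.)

2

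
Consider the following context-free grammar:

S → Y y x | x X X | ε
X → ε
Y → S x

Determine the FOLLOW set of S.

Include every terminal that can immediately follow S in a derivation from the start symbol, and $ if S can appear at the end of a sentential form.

We compute FOLLOW(S) using the standard algorithm.
FOLLOW(S) starts with {$}.
FIRST(S) = {x, ε}
FIRST(X) = {ε}
FIRST(Y) = {x}
FOLLOW(S) = {$, x}
FOLLOW(X) = {$, x}
FOLLOW(Y) = {y}
Therefore, FOLLOW(S) = {$, x}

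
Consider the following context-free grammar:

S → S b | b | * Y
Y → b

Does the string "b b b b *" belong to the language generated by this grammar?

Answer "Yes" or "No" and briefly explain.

No - no valid derivation exists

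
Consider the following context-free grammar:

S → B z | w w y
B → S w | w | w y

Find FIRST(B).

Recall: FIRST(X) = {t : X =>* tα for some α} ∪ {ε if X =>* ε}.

We compute FIRST(B) using the standard algorithm.
FIRST(B) = {w}
FIRST(S) = {w}
Therefore, FIRST(B) = {w}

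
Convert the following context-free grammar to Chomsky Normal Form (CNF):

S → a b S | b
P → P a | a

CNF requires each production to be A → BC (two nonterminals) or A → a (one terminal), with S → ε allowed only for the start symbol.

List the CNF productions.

TA → a; TB → b; S → b; P → a; S → TA X0; X0 → TB S; P → P TA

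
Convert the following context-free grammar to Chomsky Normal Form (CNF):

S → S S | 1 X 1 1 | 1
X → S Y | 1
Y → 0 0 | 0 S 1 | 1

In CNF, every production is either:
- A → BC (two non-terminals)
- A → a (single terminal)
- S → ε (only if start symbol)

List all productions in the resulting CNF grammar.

T1 → 1; S → 1; X → 1; T0 → 0; Y → 1; S → S S; S → T1 X0; X0 → X X1; X1 → T1 T1; X → S Y; Y → T0 T0; Y → T0 X2; X2 → S T1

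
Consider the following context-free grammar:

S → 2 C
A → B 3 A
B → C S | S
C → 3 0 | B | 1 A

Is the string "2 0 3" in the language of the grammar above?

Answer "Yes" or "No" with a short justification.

No - no valid derivation exists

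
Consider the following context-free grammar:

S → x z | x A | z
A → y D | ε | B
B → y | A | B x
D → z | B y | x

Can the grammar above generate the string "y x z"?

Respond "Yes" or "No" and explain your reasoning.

No - no valid derivation exists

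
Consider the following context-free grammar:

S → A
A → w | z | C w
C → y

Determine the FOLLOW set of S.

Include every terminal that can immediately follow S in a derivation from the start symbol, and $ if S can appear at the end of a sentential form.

We compute FOLLOW(S) using the standard algorithm.
FOLLOW(S) starts with {$}.
FIRST(A) = {w, y, z}
FIRST(C) = {y}
FIRST(S) = {w, y, z}
FOLLOW(A) = {$}
FOLLOW(C) = {w}
FOLLOW(S) = {$}
Therefore, FOLLOW(S) = {$}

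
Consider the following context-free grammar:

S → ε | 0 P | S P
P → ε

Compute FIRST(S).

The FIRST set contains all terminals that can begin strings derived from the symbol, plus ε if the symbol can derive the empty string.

We compute FIRST(S) using the standard algorithm.
FIRST(P) = {ε}
FIRST(S) = {0, ε}
Therefore, FIRST(S) = {0, ε}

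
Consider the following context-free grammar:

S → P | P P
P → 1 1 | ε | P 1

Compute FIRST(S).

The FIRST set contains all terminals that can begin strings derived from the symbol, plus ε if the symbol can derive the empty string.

We compute FIRST(S) using the standard algorithm.
FIRST(P) = {1, ε}
FIRST(S) = {1, ε}
Therefore, FIRST(S) = {1, ε}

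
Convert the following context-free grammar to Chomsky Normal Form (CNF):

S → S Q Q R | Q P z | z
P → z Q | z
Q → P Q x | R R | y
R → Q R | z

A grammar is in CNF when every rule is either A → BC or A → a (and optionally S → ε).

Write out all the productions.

TZ → z; S → z; P → z; TX → x; Q → y; R → z; S → S X0; X0 → Q X1; X1 → Q R; S → Q X2; X2 → P TZ; P → TZ Q; Q → P X3; X3 → Q TX; Q → R R; R → Q R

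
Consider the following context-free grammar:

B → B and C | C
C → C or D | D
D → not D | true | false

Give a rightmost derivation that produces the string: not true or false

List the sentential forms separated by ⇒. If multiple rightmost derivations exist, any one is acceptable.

B ⇒ C ⇒ C or D ⇒ C or false ⇒ D or false ⇒ not D or false ⇒ not true or false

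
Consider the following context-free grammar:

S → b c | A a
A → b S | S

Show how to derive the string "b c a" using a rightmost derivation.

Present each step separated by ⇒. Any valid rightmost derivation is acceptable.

S ⇒ A a ⇒ S a ⇒ b c a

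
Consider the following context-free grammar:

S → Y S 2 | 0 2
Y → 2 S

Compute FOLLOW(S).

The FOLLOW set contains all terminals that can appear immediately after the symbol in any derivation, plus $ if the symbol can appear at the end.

We compute FOLLOW(S) using the standard algorithm.
FOLLOW(S) starts with {$}.
FIRST(S) = {0, 2}
FIRST(Y) = {2}
FOLLOW(S) = {$, 0, 2}
FOLLOW(Y) = {0, 2}
Therefore, FOLLOW(S) = {$, 0, 2}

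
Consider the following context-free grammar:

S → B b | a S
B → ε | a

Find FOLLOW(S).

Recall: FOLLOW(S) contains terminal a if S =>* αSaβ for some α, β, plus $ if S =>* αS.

We compute FOLLOW(S) using the standard algorithm.
FOLLOW(S) starts with {$}.
FIRST(B) = {a, ε}
FIRST(S) = {a, b}
FOLLOW(B) = {b}
FOLLOW(S) = {$}
Therefore, FOLLOW(S) = {$}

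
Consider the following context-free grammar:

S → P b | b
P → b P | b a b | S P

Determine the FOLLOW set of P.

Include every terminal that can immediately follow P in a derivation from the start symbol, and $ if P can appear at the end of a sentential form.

We compute FOLLOW(P) using the standard algorithm.
FOLLOW(S) starts with {$}.
FIRST(P) = {b}
FIRST(S) = {b}
FOLLOW(P) = {b}
FOLLOW(S) = {$, b}
Therefore, FOLLOW(P) = {b}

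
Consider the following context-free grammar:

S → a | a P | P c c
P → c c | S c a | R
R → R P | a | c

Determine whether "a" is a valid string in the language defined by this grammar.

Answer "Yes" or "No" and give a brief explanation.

Yes - a valid derivation exists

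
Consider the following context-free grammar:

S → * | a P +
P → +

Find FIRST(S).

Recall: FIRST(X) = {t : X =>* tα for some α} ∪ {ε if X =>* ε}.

We compute FIRST(S) using the standard algorithm.
FIRST(P) = {+}
FIRST(S) = {*, a}
Therefore, FIRST(S) = {*, a}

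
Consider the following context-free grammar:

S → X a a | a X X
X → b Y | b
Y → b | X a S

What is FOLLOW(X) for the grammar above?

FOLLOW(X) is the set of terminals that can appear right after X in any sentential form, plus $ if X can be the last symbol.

We compute FOLLOW(X) using the standard algorithm.
FOLLOW(S) starts with {$}.
FIRST(S) = {a, b}
FIRST(X) = {b}
FIRST(Y) = {b}
FOLLOW(S) = {$, a, b}
FOLLOW(X) = {$, a, b}
FOLLOW(Y) = {$, a, b}
Therefore, FOLLOW(X) = {$, a, b}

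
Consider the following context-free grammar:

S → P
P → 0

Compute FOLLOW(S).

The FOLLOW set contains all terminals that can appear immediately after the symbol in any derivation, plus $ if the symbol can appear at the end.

We compute FOLLOW(S) using the standard algorithm.
FOLLOW(S) starts with {$}.
FIRST(P) = {0}
FIRST(S) = {0}
FOLLOW(P) = {$}
FOLLOW(S) = {$}
Therefore, FOLLOW(S) = {$}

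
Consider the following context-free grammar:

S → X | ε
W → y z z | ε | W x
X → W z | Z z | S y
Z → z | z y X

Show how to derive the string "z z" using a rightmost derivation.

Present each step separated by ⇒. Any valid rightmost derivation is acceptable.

S ⇒ X ⇒ Z z ⇒ z z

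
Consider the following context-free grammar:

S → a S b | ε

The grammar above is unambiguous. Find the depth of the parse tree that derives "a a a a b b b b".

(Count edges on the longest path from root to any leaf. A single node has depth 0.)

5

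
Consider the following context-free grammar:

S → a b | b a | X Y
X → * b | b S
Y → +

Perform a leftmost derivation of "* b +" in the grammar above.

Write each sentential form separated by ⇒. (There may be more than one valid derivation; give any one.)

S ⇒ X Y ⇒ * b Y ⇒ * b +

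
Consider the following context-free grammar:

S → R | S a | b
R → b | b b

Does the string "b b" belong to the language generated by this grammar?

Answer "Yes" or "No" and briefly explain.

Yes - a valid derivation exists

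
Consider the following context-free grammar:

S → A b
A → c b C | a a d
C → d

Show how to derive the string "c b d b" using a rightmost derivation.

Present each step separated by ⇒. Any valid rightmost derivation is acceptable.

S ⇒ A b ⇒ c b C b ⇒ c b d b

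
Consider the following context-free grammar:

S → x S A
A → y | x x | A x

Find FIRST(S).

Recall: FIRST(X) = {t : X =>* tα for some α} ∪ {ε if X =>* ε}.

We compute FIRST(S) using the standard algorithm.
FIRST(A) = {x, y}
FIRST(S) = {x}
Therefore, FIRST(S) = {x}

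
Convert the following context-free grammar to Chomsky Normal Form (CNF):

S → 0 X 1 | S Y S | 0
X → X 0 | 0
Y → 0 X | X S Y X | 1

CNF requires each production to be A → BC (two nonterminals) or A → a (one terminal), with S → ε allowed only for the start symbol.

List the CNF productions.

T0 → 0; T1 → 1; S → 0; X → 0; Y → 1; S → T0 X0; X0 → X T1; S → S X1; X1 → Y S; X → X T0; Y → T0 X; Y → X X2; X2 → S X3; X3 → Y X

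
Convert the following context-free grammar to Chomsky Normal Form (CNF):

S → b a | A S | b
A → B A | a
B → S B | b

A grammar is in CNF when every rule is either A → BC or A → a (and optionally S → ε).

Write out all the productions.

TB → b; TA → a; S → b; A → a; B → b; S → TB TA; S → A S; A → B A; B → S B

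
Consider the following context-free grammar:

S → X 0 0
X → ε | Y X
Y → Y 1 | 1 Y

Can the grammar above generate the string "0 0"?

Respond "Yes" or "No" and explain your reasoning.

Yes - a valid derivation exists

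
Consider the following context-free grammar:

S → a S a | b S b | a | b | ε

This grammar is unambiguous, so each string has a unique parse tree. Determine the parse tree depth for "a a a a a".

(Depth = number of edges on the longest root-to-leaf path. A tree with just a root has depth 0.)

3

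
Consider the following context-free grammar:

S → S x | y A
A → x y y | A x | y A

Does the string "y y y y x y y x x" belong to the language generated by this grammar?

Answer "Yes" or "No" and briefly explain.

Yes - a valid derivation exists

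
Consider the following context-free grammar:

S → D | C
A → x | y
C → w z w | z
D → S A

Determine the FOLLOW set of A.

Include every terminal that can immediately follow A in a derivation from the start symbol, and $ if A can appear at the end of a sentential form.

We compute FOLLOW(A) using the standard algorithm.
FOLLOW(S) starts with {$}.
FIRST(A) = {x, y}
FIRST(C) = {w, z}
FIRST(D) = {w, z}
FIRST(S) = {w, z}
FOLLOW(A) = {$, x, y}
FOLLOW(C) = {$, x, y}
FOLLOW(D) = {$, x, y}
FOLLOW(S) = {$, x, y}
Therefore, FOLLOW(A) = {$, x, y}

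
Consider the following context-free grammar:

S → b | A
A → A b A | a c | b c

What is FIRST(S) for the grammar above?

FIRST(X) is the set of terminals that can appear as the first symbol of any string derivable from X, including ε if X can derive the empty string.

We compute FIRST(S) using the standard algorithm.
FIRST(A) = {a, b}
FIRST(S) = {a, b}
Therefore, FIRST(S) = {a, b}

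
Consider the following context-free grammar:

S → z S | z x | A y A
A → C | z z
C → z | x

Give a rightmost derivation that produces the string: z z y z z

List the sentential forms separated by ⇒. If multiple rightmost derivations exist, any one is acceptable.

S ⇒ A y A ⇒ A y z z ⇒ z z y z z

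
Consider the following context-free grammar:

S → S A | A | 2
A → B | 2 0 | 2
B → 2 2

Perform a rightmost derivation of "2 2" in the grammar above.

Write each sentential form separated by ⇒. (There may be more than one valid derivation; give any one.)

S ⇒ S A ⇒ S 2 ⇒ 2 2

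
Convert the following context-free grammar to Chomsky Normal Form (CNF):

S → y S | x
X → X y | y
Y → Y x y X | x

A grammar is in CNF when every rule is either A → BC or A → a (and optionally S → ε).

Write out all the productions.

TY → y; S → x; X → y; TX → x; Y → x; S → TY S; X → X TY; Y → Y X0; X0 → TX X1; X1 → TY X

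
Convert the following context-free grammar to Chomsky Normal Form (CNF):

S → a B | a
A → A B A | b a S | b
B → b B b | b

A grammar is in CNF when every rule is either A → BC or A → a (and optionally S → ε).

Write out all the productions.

TA → a; S → a; TB → b; A → b; B → b; S → TA B; A → A X0; X0 → B A; A → TB X1; X1 → TA S; B → TB X2; X2 → B TB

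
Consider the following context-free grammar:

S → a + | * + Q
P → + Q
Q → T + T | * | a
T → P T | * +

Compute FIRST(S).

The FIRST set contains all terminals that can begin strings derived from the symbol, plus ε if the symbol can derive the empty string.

We compute FIRST(S) using the standard algorithm.
FIRST(P) = {+}
FIRST(Q) = {*, +, a}
FIRST(S) = {*, a}
FIRST(T) = {*, +}
Therefore, FIRST(S) = {*, a}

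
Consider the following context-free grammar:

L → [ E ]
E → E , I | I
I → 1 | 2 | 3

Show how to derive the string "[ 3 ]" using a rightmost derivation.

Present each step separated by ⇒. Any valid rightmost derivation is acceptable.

L ⇒ [ E ] ⇒ [ I ] ⇒ [ 3 ]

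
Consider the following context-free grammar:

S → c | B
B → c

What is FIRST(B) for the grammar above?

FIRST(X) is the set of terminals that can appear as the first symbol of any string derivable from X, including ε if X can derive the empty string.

We compute FIRST(B) using the standard algorithm.
FIRST(B) = {c}
FIRST(S) = {c}
Therefore, FIRST(B) = {c}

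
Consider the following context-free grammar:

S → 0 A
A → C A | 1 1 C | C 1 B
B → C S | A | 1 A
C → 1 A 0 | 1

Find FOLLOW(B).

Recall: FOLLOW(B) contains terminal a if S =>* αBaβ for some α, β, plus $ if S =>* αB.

We compute FOLLOW(B) using the standard algorithm.
FOLLOW(S) starts with {$}.
FIRST(A) = {1}
FIRST(B) = {1}
FIRST(C) = {1}
FIRST(S) = {0}
FOLLOW(A) = {$, 0}
FOLLOW(B) = {$, 0}
FOLLOW(C) = {$, 0, 1}
FOLLOW(S) = {$, 0}
Therefore, FOLLOW(B) = {$, 0}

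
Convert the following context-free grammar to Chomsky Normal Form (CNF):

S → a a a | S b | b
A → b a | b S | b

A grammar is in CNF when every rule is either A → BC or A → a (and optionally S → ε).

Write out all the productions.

TA → a; TB → b; S → b; A → b; S → TA X0; X0 → TA TA; S → S TB; A → TB TA; A → TB S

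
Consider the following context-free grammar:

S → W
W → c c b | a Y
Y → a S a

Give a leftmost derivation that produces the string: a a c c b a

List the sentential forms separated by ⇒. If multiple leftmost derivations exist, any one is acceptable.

S ⇒ W ⇒ a Y ⇒ a a S a ⇒ a a W a ⇒ a a c c b a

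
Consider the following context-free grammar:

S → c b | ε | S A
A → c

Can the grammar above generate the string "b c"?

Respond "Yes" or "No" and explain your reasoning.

No - no valid derivation exists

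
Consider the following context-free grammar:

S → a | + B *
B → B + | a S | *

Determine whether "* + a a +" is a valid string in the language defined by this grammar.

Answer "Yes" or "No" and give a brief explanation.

No - no valid derivation exists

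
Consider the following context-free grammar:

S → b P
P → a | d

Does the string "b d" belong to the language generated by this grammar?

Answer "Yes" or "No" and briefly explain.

Yes - a valid derivation exists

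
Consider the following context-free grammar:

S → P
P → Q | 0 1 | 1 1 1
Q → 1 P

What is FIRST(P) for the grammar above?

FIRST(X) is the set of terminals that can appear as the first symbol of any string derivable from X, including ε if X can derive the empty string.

We compute FIRST(P) using the standard algorithm.
FIRST(P) = {0, 1}
FIRST(Q) = {1}
FIRST(S) = {0, 1}
Therefore, FIRST(P) = {0, 1}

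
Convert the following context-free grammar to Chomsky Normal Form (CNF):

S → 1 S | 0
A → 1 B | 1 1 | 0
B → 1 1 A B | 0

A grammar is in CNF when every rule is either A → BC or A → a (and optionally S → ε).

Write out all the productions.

T1 → 1; S → 0; A → 0; B → 0; S → T1 S; A → T1 B; A → T1 T1; B → T1 X0; X0 → T1 X1; X1 → A B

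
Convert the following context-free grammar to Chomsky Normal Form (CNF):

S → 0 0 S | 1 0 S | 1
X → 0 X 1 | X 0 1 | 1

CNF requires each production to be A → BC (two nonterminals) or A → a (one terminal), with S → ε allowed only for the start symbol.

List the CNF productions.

T0 → 0; T1 → 1; S → 1; X → 1; S → T0 X0; X0 → T0 S; S → T1 X1; X1 → T0 S; X → T0 X2; X2 → X T1; X → X X3; X3 → T0 T1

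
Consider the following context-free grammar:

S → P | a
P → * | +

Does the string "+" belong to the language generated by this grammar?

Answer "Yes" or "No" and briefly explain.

Yes - a valid derivation exists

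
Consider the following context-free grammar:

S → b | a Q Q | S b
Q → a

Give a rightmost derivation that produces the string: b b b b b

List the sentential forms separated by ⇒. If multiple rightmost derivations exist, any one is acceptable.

S ⇒ S b ⇒ S b b ⇒ S b b b ⇒ S b b b b ⇒ b b b b b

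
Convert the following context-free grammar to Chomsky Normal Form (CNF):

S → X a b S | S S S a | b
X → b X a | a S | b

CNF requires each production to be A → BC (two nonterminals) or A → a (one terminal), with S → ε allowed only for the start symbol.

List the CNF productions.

TA → a; TB → b; S → b; X → b; S → X X0; X0 → TA X1; X1 → TB S; S → S X2; X2 → S X3; X3 → S TA; X → TB X4; X4 → X TA; X → TA S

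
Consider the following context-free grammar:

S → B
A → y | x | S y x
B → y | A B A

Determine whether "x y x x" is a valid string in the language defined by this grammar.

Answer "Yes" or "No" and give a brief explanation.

No - no valid derivation exists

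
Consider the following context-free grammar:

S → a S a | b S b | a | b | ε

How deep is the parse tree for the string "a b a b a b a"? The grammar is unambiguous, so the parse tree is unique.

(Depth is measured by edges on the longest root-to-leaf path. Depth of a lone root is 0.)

4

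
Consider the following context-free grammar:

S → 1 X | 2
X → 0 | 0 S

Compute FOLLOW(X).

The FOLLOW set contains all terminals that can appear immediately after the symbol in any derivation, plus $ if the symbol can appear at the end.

We compute FOLLOW(X) using the standard algorithm.
FOLLOW(S) starts with {$}.
FIRST(S) = {1, 2}
FIRST(X) = {0}
FOLLOW(S) = {$}
FOLLOW(X) = {$}
Therefore, FOLLOW(X) = {$}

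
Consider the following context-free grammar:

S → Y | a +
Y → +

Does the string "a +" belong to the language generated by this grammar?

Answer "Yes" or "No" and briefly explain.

Yes - a valid derivation exists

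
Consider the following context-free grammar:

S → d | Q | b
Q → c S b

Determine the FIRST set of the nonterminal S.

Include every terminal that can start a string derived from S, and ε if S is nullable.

We compute FIRST(S) using the standard algorithm.
FIRST(Q) = {c}
FIRST(S) = {b, c, d}
Therefore, FIRST(S) = {b, c, d}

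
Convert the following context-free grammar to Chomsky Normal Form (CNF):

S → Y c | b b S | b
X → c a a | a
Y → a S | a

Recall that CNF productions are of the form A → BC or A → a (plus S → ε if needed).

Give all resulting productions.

TC → c; TB → b; S → b; TA → a; X → a; Y → a; S → Y TC; S → TB X0; X0 → TB S; X → TC X1; X1 → TA TA; Y → TA S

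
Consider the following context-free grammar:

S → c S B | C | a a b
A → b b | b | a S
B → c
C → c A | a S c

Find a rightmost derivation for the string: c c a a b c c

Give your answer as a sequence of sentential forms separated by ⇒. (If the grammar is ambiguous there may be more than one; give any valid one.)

S ⇒ c S B ⇒ c S c ⇒ c c S B c ⇒ c c S c c ⇒ c c a a b c c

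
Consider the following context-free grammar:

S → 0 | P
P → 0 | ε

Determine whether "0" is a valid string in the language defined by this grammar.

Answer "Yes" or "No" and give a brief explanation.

Yes - a valid derivation exists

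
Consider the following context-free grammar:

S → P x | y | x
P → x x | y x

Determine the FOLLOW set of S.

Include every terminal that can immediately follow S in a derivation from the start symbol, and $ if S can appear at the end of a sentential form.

We compute FOLLOW(S) using the standard algorithm.
FOLLOW(S) starts with {$}.
FIRST(P) = {x, y}
FIRST(S) = {x, y}
FOLLOW(P) = {x}
FOLLOW(S) = {$}
Therefore, FOLLOW(S) = {$}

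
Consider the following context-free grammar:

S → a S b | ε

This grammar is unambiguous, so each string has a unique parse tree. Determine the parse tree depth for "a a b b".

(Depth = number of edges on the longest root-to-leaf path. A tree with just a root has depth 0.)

3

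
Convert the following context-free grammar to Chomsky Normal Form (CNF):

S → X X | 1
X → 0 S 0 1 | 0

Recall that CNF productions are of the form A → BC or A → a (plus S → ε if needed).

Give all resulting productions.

S → 1; T0 → 0; T1 → 1; X → 0; S → X X; X → T0 X0; X0 → S X1; X1 → T0 T1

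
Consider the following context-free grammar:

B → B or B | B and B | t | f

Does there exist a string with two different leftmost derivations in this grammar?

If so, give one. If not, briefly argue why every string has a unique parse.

Yes - the string 'f or t or t or f' has two distinct leftmost derivations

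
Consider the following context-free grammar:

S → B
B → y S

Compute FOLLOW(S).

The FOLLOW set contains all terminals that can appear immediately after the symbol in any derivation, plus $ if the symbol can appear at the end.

We compute FOLLOW(S) using the standard algorithm.
FOLLOW(S) starts with {$}.
FIRST(B) = {y}
FIRST(S) = {y}
FOLLOW(B) = {$}
FOLLOW(S) = {$}
Therefore, FOLLOW(S) = {$}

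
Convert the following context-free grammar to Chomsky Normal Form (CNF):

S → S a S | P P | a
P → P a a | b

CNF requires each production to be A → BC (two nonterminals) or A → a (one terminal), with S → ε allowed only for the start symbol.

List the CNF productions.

TA → a; S → a; P → b; S → S X0; X0 → TA S; S → P P; P → P X1; X1 → TA TA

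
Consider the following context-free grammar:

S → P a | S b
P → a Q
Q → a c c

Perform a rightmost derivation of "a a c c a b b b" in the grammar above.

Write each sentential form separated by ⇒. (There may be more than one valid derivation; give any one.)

S ⇒ S b ⇒ S b b ⇒ S b b b ⇒ P a b b b ⇒ a Q a b b b ⇒ a a c c a b b b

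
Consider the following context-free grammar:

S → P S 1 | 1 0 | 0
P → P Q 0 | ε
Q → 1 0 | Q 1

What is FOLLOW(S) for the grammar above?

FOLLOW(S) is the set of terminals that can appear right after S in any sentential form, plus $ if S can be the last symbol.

We compute FOLLOW(S) using the standard algorithm.
FOLLOW(S) starts with {$}.
FIRST(P) = {1, ε}
FIRST(Q) = {1}
FIRST(S) = {0, 1}
FOLLOW(P) = {0, 1}
FOLLOW(Q) = {0, 1}
FOLLOW(S) = {$, 1}
Therefore, FOLLOW(S) = {$, 1}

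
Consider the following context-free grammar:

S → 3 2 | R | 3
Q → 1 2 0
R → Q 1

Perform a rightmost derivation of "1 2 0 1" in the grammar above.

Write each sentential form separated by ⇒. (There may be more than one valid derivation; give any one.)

S ⇒ R ⇒ Q 1 ⇒ 1 2 0 1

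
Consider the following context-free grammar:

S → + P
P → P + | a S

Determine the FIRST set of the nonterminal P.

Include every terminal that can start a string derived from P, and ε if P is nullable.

We compute FIRST(P) using the standard algorithm.
FIRST(P) = {a}
FIRST(S) = {+}
Therefore, FIRST(P) = {a}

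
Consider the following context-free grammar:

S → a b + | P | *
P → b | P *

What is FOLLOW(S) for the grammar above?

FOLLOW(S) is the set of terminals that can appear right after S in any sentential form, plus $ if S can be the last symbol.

We compute FOLLOW(S) using the standard algorithm.
FOLLOW(S) starts with {$}.
FIRST(P) = {b}
FIRST(S) = {*, a, b}
FOLLOW(P) = {$, *}
FOLLOW(S) = {$}
Therefore, FOLLOW(S) = {$}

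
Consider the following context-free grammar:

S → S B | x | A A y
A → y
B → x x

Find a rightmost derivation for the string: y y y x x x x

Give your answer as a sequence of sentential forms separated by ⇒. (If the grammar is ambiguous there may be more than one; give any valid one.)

S ⇒ S B ⇒ S x x ⇒ S B x x ⇒ S x x x x ⇒ A A y x x x x ⇒ A y y x x x x ⇒ y y y x x x x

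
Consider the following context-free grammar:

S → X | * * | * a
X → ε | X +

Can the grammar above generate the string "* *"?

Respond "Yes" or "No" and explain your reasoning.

Yes - a valid derivation exists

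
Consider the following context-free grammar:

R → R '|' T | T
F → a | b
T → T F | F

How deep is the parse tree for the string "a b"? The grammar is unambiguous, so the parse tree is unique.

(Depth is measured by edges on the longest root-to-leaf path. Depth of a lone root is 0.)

4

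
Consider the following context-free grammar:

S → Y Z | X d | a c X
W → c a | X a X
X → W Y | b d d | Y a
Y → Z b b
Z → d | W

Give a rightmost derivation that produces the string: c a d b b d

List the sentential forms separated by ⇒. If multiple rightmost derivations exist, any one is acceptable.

S ⇒ X d ⇒ W Y d ⇒ W Z b b d ⇒ W d b b d ⇒ c a d b b d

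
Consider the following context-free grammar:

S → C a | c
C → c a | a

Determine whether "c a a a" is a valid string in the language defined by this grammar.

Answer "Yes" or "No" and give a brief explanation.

No - no valid derivation exists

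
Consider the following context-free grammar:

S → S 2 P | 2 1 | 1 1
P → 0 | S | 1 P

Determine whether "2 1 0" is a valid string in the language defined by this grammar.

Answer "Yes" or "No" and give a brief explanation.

No - no valid derivation exists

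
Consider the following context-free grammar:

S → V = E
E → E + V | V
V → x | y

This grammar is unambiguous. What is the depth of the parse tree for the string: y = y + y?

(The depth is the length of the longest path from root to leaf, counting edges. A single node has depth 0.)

4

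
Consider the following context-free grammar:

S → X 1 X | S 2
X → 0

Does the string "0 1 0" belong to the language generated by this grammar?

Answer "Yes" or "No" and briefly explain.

Yes - a valid derivation exists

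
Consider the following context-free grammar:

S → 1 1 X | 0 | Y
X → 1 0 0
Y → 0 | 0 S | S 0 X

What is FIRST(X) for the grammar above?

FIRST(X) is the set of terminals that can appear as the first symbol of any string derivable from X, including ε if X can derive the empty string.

We compute FIRST(X) using the standard algorithm.
FIRST(S) = {0, 1}
FIRST(X) = {1}
FIRST(Y) = {0, 1}
Therefore, FIRST(X) = {1}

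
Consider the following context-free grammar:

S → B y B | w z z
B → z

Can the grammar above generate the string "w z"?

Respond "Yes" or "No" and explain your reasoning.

No - no valid derivation exists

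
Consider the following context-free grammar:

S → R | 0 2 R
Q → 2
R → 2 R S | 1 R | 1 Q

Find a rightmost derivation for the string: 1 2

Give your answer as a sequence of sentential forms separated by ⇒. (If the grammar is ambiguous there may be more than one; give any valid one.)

S ⇒ R ⇒ 1 Q ⇒ 1 2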